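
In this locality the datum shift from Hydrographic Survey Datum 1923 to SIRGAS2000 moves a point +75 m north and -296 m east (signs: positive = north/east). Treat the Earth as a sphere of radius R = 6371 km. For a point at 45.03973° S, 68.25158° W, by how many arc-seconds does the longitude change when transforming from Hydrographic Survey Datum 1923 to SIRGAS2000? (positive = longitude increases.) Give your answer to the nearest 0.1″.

Δλ = -13.6″

At latitude -45.03973°, cos φ = 0.706616.
One radian of longitude at latitude φ spans R cos φ, so Δλ = ΔE / (R cos φ) = -296.0 / (6371000 × 0.706616) = -6.5751e-05 rad = -13.562″.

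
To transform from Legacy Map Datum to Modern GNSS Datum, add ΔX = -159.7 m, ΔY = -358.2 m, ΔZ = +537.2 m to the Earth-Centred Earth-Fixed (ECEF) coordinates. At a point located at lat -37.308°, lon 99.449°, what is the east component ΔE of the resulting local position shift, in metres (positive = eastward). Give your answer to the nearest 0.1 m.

The local east axis at (φ, λ) is (−sin λ, cos λ, 0), so ΔE = −sin(99.449°)·(-159.7) + cos(99.449°)·(-358.2) = 216.34 m.

ΔE = 216.3 m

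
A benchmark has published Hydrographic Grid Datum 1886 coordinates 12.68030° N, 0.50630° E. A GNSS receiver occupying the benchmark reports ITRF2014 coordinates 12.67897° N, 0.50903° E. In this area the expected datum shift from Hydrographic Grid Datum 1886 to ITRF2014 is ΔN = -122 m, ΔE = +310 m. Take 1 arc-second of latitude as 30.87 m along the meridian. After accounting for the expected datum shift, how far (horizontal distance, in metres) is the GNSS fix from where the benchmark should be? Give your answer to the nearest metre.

Observed coordinate differences: Δφ = -0.00133°, Δλ = +0.00273°.
Converting to metres (1° lat = 111132 m, cos φ = 0.975610): observed ΔN = -147.8 m, observed ΔE = 296.0 m.
Subtracting the expected shift leaves a residual of -147.8 − (-122) = -25.8 m north and 296.0 − (310) = -14.0 m east.
Residual distance = √((-25.8)² + (-14.0)²) = 29.4 m.

29 m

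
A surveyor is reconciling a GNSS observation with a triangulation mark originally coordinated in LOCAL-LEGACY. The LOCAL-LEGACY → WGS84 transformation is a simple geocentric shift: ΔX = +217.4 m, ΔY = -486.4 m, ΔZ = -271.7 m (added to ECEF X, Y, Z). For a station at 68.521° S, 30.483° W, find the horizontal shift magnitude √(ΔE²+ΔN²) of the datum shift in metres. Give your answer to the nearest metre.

434 m

The local east axis at (φ, λ) is (−sin λ, cos λ, 0), so ΔE = −sin(-30.483°)·217.4 + cos(-30.483°)·(-486.4) = -308.89 m.
The local north axis is (−sin φ cos λ, −sin φ sin λ, cos φ), giving ΔN = 174.340 + 229.607 − 99.486 = 304.46 m.
Horizontal magnitude = √(ΔE² + ΔN²) = √((-308.89)² + 304.46²) = 433.71 m.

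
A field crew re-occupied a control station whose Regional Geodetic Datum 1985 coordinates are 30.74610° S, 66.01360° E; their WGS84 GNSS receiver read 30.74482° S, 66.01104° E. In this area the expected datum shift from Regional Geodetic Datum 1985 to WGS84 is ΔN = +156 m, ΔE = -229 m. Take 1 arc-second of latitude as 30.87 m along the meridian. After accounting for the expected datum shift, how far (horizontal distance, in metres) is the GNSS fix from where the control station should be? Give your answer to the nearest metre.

21 m

Observed coordinate differences: Δφ = +0.00128°, Δλ = -0.00256°.
Converting to metres (1° lat = 111132 m, cos φ = 0.859441): observed ΔN = 142.2 m, observed ΔE = -244.5 m.
Subtracting the expected shift leaves a residual of 142.2 − (156) = -13.8 m north and -244.5 − (-229) = -15.5 m east.
Residual distance = √((-13.8)² + (-15.5)²) = 20.7 m.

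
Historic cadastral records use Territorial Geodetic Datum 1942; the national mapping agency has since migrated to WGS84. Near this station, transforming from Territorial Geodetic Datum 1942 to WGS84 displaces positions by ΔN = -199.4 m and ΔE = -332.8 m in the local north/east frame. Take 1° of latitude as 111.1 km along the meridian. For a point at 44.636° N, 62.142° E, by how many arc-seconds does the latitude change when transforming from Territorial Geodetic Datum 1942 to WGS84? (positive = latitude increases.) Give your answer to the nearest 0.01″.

Δφ = -6.46″

1° of latitude = 111.1 km, so Δφ = -199.4 / 111100 = -0.0017948° = -6.461″.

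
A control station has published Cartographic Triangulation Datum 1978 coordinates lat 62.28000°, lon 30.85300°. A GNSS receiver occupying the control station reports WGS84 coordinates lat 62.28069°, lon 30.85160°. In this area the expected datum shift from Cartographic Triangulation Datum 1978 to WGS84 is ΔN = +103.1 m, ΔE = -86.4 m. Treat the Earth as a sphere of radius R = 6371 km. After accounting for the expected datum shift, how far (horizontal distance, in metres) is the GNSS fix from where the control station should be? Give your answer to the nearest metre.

30 m

Observed coordinate differences: Δφ = +0.00069°, Δλ = -0.00140°.
Converting to metres (1° lat = 111195 m, cos φ = 0.465151): observed ΔN = 76.7 m, observed ΔE = -72.4 m.
Subtracting the expected shift leaves a residual of 76.7 − (103.1) = -26.4 m north and -72.4 − (-86.4) = 14.0 m east.
Residual distance = √((-26.4)² + 14.0²) = 29.9 m.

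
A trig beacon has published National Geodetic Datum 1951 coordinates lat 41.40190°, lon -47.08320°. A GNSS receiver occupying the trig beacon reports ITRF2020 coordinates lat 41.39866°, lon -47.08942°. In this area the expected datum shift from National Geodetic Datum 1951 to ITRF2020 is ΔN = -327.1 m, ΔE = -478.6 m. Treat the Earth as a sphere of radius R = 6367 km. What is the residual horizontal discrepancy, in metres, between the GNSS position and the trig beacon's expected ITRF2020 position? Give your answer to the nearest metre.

52 m

Observed coordinate differences: Δφ = -0.00324°, Δλ = -0.00622°.
Converting to metres (1° lat = 111125 m, cos φ = 0.750089): observed ΔN = -360.0 m, observed ΔE = -518.5 m.
Subtracting the expected shift leaves a residual of -360.0 − (-327.1) = -32.9 m north and -518.5 − (-478.6) = -39.9 m east.
Residual distance = √((-32.9)² + (-39.9)²) = 51.7 m.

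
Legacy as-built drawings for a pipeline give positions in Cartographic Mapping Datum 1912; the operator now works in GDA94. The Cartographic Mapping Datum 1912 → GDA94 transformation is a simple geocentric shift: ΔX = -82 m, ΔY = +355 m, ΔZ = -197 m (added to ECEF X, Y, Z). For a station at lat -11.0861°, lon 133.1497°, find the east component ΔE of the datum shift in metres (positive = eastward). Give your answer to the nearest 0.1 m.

ΔE = -183.0 m

The local east axis at (φ, λ) is (−sin λ, cos λ, 0), so ΔE = −sin(133.1497°)·(-82) + cos(133.1497°)·355 = -182.96 m.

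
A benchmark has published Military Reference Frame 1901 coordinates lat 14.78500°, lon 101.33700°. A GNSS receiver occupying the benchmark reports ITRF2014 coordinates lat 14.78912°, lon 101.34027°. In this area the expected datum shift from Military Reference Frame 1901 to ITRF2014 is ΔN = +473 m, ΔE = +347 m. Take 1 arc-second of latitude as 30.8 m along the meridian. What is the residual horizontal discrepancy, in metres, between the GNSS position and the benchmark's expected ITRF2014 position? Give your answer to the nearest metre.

Observed coordinate differences: Δφ = +0.00412°, Δλ = +0.00327°.
Converting to metres (1° lat = 110880 m, cos φ = 0.966890): observed ΔN = 456.8 m, observed ΔE = 350.6 m.
Subtracting the expected shift leaves a residual of 456.8 − (473) = -16.2 m north and 350.6 − (347) = 3.6 m east.
Residual distance = √((-16.2)² + 3.6²) = 16.6 m.

17 m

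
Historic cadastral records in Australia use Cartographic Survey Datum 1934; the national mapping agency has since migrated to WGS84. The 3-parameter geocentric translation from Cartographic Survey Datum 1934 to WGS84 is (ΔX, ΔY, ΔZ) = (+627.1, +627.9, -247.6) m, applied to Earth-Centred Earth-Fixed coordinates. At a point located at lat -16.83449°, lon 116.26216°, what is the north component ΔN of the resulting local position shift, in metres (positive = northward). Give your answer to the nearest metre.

At φ = -16.83449°, λ = 116.26216°: sin φ = -0.289608, cos φ = 0.957145, sin λ = 0.896779, cos λ = -0.442479.
ΔN = −sin φ cos λ·ΔX − sin φ sin λ·ΔY + cos φ·ΔZ = −(-0.289608)(-0.442479)(627.1) − (-0.289608)(0.896779)(627.9) + (0.957145)(-247.6) = -154.27 m.

ΔN = -154 m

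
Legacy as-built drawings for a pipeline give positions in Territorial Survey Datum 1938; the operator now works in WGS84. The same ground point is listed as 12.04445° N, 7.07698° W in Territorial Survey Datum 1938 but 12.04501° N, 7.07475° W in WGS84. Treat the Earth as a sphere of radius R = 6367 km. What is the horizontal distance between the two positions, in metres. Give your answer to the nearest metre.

250 m

Δφ = 12.04501° − 12.04445° = +0.00056°; Δλ = -7.07475° − -7.07698° = +0.00223°.
1° along a meridian = πR/180 = 111125 m.
ΔN = Δφ × 111125 = 62.2 m; ΔE = Δλ × 111125 × cos(12.04445°) = +0.00223 × 111125 × 0.977986 = 242.4 m.
Distance = √(ΔE² + ΔN²) = √(242.4² + 62.2²) = 250.2 m.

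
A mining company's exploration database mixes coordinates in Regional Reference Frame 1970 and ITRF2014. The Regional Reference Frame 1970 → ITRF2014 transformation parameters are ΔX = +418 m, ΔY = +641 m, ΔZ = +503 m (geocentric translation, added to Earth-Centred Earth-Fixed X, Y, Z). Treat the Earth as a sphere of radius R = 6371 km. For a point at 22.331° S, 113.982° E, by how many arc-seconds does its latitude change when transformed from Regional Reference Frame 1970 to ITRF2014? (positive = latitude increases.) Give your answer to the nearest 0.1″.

Δφ = 20.2″

sin φ = -0.379957, cos φ = 0.925004, sin λ = 0.913673, cos λ = -0.406450.
North component: ΔN = −sin φ cos λ·ΔX − sin φ sin λ·ΔY + cos φ·ΔZ = −(-0.379957)(-0.406450)(418) − (-0.379957)(0.913673)(641) + (0.925004)(503) = 623.25 m.
1° of latitude spans πR/180 = 111195 m, so Δφ = 623.25 / 111195 × 3600 = 20.178″.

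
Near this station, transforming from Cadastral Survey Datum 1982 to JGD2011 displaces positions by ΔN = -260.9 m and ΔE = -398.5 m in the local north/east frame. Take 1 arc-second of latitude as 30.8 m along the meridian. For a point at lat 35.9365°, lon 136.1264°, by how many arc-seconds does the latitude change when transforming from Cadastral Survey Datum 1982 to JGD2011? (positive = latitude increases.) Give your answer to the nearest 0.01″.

1″ of latitude = 30.80 m, so Δφ = -260.9 / 30.80 = -8.471″.

Δφ = -8.47″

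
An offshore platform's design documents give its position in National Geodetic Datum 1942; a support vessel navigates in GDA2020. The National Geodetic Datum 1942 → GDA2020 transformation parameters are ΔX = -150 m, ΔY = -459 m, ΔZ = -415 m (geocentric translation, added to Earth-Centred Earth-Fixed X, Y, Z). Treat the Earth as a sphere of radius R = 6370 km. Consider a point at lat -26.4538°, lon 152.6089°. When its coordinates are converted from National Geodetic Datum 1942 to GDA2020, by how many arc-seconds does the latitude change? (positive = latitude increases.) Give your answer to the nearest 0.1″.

sin φ = -0.445476, cos φ = 0.895294, sin λ = 0.460062, cos λ = -0.887887.
North component: ΔN = −sin φ cos λ·ΔX − sin φ sin λ·ΔY + cos φ·ΔZ = −(-0.445476)(-0.887887)(-150) − (-0.445476)(0.460062)(-459) + (0.895294)(-415) = -406.29 m.
1° of latitude spans πR/180 = 111177 m, so Δφ = -406.29 / 111177 × 3600 = -13.156″.

Δφ = -13.2″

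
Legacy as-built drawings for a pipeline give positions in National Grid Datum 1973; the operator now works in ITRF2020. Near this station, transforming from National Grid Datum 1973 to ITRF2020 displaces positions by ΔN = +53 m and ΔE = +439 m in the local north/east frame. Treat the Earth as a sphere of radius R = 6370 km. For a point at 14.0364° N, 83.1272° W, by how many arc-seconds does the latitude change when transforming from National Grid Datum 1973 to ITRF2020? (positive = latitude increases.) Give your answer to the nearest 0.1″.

On a sphere of radius R, 1 rad of latitude = R, so Δφ = ΔN / R = 53.0 / 6370000 = 8.3203e-06 rad = 1.716″.

Δφ = 1.7″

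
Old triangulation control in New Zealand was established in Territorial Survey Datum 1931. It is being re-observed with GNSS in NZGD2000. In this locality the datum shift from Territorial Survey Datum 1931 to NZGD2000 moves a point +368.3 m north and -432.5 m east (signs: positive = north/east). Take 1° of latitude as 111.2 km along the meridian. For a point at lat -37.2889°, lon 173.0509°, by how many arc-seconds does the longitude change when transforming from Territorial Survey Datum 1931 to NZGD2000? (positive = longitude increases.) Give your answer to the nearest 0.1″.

At latitude -37.2889°, cos φ = 0.795591.
1° of longitude at this latitude = 111.2 × cos φ = 88.47 km, so Δλ = -432.5 / 88469.7 = -0.0048887° = -17.599″.

Δλ = -17.6″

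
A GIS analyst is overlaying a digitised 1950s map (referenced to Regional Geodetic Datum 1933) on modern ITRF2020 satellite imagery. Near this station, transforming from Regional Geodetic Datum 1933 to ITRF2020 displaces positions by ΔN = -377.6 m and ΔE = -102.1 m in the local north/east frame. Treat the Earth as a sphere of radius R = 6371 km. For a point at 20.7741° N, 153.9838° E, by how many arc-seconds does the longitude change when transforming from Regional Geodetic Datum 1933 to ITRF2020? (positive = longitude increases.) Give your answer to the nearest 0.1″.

At latitude 20.7741°, cos φ = 0.934986.
One radian of longitude at latitude φ spans R cos φ, so Δλ = ΔE / (R cos φ) = -102.1 / (6371000 × 0.934986) = -1.7140e-05 rad = -3.535″.

Δλ = -3.5″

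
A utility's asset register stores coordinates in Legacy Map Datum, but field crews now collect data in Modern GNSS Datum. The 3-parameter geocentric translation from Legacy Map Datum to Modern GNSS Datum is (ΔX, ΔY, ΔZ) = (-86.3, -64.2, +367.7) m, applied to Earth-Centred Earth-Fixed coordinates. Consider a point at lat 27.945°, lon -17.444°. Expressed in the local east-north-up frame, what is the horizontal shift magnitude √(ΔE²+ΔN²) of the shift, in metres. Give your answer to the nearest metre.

365 m

The local east axis at (φ, λ) is (−sin λ, cos λ, 0), so ΔE = −sin(-17.444°)·(-86.3) + cos(-17.444°)·(-64.2) = -87.12 m.
The local north axis is (−sin φ cos λ, −sin φ sin λ, cos φ), giving ΔN = 38.582 − 9.019 + 324.825 = 354.39 m.
Horizontal magnitude = √(ΔE² + ΔN²) = √((-87.12)² + 354.39²) = 364.94 m.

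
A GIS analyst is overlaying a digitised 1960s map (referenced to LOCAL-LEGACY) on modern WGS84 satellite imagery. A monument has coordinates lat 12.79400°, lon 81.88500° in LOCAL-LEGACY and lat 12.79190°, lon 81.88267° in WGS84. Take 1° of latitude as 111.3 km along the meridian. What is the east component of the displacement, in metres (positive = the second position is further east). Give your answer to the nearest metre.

ΔE = -253 m

Δφ = 12.79190° − 12.79400° = -0.00210°; Δλ = 81.88267° − 81.88500° = -0.00233°.
ΔN = Δφ × 111300 = -233.7 m; ΔE = Δλ × 111300 × cos(12.79400°) = -0.00233 × 111300 × 0.975173 = -252.9 m.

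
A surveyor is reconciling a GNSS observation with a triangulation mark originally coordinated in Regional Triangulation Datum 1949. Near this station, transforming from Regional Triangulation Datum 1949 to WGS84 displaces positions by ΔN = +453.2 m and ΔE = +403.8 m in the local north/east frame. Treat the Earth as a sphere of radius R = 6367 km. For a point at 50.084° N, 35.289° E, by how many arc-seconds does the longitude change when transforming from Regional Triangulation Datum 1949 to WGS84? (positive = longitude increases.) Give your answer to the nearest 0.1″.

At latitude 50.084°, cos φ = 0.641664.
One radian of longitude at latitude φ spans R cos φ, so Δλ = ΔE / (R cos φ) = 403.8 / (6367000 × 0.641664) = 9.8838e-05 rad = 20.387″.

Δλ = 20.4″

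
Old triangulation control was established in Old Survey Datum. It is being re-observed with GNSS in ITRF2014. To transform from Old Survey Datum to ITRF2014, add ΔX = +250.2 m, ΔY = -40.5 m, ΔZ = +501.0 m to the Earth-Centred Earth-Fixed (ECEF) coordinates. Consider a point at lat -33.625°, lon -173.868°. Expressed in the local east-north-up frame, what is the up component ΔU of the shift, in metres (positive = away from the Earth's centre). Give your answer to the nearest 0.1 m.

ΔU = -481.0 m

The local up (radial) axis is (cos φ cos λ, cos φ sin λ, sin φ), giving ΔU = -207.144 + 3.602 − 277.431 = -480.97 m.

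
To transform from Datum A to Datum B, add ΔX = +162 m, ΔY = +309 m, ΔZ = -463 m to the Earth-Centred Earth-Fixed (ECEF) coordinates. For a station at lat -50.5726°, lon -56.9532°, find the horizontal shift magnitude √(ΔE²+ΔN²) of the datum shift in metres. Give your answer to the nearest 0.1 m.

523.4 m

At φ = -50.5726°, λ = -56.9532°: sin φ = -0.772430, cos φ = 0.635100, sin λ = -0.838225, cos λ = 0.545324.
ΔE = −sin λ·ΔX + cos λ·ΔY = −(-0.838225)·(162) + (0.545324)·(309) = 304.30 m.
ΔN = −sin φ cos λ·ΔX − sin φ sin λ·ΔY + cos φ·ΔZ = −(-0.772430)(0.545324)(162) − (-0.772430)(-0.838225)(309) + (0.635100)(-463) = -425.88 m.
Horizontal magnitude = √(ΔE² + ΔN²) = √(304.30² + (-425.88)²) = 523.42 m.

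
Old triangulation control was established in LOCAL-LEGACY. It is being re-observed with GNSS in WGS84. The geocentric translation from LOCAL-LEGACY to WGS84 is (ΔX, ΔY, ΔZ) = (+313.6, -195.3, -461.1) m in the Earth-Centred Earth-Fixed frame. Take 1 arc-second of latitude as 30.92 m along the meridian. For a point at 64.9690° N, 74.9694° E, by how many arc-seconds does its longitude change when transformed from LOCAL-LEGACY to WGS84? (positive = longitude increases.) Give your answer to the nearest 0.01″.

Δλ = -27.02″

sin φ = 0.906079, cos φ = 0.423109, sin λ = 0.965787, cos λ = 0.259335.
East component: ΔE = −sin λ·ΔX + cos λ·ΔY = −(0.965787)(313.6) + (0.259335)(-195.3) = -353.52 m.
1° of latitude spans 3600 × 30.92 = 111312 m; at latitude φ, 1° of longitude spans that × cos φ = 47097.1 m, so Δλ = -353.52 / 47097.1 × 3600 = -27.022″.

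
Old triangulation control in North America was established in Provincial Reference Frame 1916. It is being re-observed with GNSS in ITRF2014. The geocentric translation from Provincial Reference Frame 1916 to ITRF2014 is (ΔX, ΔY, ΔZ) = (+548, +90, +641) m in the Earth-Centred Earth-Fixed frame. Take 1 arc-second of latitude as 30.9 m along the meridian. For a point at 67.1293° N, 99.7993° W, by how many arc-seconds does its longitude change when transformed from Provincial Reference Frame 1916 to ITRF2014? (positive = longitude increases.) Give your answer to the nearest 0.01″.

sin φ = 0.921384, cos φ = 0.388653, sin λ = -0.985410, cos λ = -0.170197.
East component: ΔE = −sin λ·ΔX + cos λ·ΔY = −(-0.985410)(548) + (-0.170197)(90) = 524.69 m.
1° of latitude spans 3600 × 30.90 = 111240 m; at latitude φ, 1° of longitude spans that × cos φ = 43233.7 m, so Δλ = 524.69 / 43233.7 × 3600 = 43.690″.

Δλ = 43.69″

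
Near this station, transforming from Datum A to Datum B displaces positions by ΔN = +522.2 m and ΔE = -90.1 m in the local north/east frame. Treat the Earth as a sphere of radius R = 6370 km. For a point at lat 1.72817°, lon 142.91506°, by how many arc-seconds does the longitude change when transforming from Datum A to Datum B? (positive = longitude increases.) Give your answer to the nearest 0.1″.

At latitude 1.72817°, cos φ = 0.999545.
One radian of longitude at latitude φ spans R cos φ, so Δλ = ΔE / (R cos φ) = -90.1 / (6370000 × 0.999545) = -1.4151e-05 rad = -2.919″.

Δλ = -2.9″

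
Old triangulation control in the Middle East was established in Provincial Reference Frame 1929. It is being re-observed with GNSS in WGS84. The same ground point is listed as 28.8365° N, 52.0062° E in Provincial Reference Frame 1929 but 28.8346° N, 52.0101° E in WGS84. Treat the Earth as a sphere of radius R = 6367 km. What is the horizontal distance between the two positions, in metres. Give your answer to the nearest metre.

Δφ = 28.8346° − 28.8365° = -0.0019°; Δλ = 52.0101° − 52.0062° = +0.0039°.
1° along a meridian = πR/180 = 111125 m.
ΔN = Δφ × 111125 = -211.1 m; ΔE = Δλ × 111125 × cos(28.8365°) = +0.0039 × 111125 × 0.876000 = 379.6 m.
Distance = √(ΔE² + ΔN²) = √(379.6² + (-211.1)²) = 434.4 m.

434 m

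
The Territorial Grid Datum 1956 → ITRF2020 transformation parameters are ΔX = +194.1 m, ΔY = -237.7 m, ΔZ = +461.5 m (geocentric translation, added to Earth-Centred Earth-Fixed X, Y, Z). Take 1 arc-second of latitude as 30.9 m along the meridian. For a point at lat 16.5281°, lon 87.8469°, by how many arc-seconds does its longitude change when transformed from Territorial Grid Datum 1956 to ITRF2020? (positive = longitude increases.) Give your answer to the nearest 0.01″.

Δλ = -6.85″

sin φ = 0.284486, cos φ = 0.958680, sin λ = 0.999294, cos λ = 0.037570.
East component: ΔE = −sin λ·ΔX + cos λ·ΔY = −(0.999294)(194.1) + (0.037570)(-237.7) = -202.89 m.
1° of latitude spans 3600 × 30.90 = 111240 m; at latitude φ, 1° of longitude spans that × cos φ = 106643.6 m, so Δλ = -202.89 / 106643.6 × 3600 = -6.849″.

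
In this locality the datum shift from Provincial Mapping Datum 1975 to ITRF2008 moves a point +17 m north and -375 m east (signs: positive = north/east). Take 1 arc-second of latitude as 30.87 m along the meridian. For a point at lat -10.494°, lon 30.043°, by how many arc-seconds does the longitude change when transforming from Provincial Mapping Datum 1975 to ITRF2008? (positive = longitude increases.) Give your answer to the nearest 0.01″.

Δλ = -12.35″

At latitude -10.494°, cos φ = 0.983274.
1″ of longitude at this latitude = 30.87 × cos φ = 30.3537 m, so Δλ = -375.0 / 30.3537 = -12.354″.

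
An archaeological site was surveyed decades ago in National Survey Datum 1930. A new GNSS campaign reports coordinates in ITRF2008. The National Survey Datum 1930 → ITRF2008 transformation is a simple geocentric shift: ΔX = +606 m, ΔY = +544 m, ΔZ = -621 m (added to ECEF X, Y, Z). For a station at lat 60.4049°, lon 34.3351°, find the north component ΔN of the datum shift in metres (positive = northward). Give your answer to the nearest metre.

ΔN = -1009 m

At φ = 60.4049°, λ = 34.3351°: sin φ = 0.869537, cos φ = 0.493868, sin λ = 0.564032, cos λ = 0.825753.
ΔN = −sin φ cos λ·ΔX − sin φ sin λ·ΔY + cos φ·ΔZ = −(0.869537)(0.825753)(606) − (0.869537)(0.564032)(544) + (0.493868)(-621) = -1008.62 m.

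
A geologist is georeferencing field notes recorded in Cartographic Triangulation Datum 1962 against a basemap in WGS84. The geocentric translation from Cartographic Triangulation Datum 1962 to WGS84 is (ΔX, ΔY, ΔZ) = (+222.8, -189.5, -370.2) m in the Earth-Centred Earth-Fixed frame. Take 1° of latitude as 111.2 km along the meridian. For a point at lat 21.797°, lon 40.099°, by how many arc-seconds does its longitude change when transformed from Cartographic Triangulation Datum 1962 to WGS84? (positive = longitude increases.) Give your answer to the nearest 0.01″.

sin φ = 0.371319, cos φ = 0.928505, sin λ = 0.644110, cos λ = 0.764933.
East component: ΔE = −sin λ·ΔX + cos λ·ΔY = −(0.644110)(222.8) + (0.764933)(-189.5) = -288.46 m.
1° of latitude spans 111200 m; at latitude φ, 1° of longitude spans that × cos φ = 103249.8 m, so Δλ = -288.46 / 103249.8 × 3600 = -10.058″.

Δλ = -10.06″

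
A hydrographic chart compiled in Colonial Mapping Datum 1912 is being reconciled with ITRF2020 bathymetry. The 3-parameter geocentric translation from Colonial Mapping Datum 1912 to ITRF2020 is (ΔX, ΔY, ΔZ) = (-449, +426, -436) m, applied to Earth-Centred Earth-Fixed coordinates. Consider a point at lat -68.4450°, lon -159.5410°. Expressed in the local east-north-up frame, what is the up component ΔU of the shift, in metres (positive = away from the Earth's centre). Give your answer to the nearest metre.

The local up (radial) axis is (cos φ cos λ, cos φ sin λ, sin φ), giving ΔU = 154.555 − 54.706 + 405.508 = 505.36 m.

ΔU = 505 m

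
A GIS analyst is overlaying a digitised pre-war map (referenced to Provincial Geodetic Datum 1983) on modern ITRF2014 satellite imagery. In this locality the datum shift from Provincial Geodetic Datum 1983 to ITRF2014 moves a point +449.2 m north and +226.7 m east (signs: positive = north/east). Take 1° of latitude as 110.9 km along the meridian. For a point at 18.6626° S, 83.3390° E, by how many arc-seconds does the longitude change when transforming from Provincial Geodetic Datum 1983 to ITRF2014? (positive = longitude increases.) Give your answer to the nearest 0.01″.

Δλ = 7.77″

At latitude -18.6626°, cos φ = 0.947419.
1° of longitude at this latitude = 110.9 × cos φ = 105.07 km, so Δλ = 226.7 / 105068.8 = 0.0021576° = 7.767″.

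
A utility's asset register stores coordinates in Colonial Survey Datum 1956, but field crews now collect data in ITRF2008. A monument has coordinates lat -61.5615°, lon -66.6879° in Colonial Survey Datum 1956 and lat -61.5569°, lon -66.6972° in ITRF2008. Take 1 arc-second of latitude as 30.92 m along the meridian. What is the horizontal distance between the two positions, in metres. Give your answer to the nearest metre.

Δφ = -61.5569° − -61.5615° = +0.0046°; Δλ = -66.6972° − -66.6879° = -0.0093°.
1° of latitude = 3600 × 30.92 = 111312 m.
ΔN = Δφ × 111312 = 512.0 m; ΔE = Δλ × 111312 × cos(-61.5615°) = -0.0093 × 111312 × 0.476215 = -493.0 m.
Distance = √(ΔE² + ΔN²) = √((-493.0)² + 512.0²) = 710.8 m.

711 m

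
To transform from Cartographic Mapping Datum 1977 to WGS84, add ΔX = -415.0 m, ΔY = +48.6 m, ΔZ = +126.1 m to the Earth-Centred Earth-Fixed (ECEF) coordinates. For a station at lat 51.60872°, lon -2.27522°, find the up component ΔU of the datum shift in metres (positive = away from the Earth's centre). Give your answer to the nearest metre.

ΔU = -160 m

The local up (radial) axis is (cos φ cos λ, cos φ sin λ, sin φ), giving ΔU = -257.524 − 1.198 + 98.836 = -159.89 m.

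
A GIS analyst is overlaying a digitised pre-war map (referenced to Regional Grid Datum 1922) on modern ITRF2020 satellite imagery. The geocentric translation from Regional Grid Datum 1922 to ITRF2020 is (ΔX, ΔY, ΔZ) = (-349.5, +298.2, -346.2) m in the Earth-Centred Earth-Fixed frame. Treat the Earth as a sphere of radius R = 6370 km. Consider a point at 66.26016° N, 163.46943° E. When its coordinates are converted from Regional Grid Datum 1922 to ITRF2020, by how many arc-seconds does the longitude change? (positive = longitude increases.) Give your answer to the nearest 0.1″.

Δλ = -15.0″

sin φ = 0.915383, cos φ = 0.402584, sin λ = 0.284527, cos λ = -0.958668.
East component: ΔE = −sin λ·ΔX + cos λ·ΔY = −(0.284527)(-349.5) + (-0.958668)(298.2) = -186.43 m.
1° of latitude spans πR/180 = 111177 m; at latitude φ, 1° of longitude spans that × cos φ = 44758.3 m, so Δλ = -186.43 / 44758.3 × 3600 = -14.995″.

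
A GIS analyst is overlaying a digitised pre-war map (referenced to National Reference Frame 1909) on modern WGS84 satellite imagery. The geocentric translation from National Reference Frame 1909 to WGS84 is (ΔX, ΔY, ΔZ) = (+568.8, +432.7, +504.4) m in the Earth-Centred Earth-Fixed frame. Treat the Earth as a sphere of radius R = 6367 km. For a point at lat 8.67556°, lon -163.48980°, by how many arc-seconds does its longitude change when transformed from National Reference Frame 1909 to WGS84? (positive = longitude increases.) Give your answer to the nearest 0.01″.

sin φ = 0.150839, cos φ = 0.988558, sin λ = -0.284186, cos λ = -0.958769.
East component: ΔE = −sin λ·ΔX + cos λ·ΔY = −(-0.284186)(568.8) + (-0.958769)(432.7) = -253.21 m.
1° of latitude spans πR/180 = 111125 m; at latitude φ, 1° of longitude spans that × cos φ = 109853.7 m, so Δλ = -253.21 / 109853.7 × 3600 = -8.298″.

Δλ = -8.30″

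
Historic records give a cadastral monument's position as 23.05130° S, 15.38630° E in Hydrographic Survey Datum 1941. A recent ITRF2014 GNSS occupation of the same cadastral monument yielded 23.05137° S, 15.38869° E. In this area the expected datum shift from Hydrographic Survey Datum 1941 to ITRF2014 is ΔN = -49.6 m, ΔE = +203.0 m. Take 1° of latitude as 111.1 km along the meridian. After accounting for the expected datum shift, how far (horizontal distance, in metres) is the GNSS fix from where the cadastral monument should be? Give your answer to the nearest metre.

Observed coordinate differences: Δφ = -0.00007°, Δλ = +0.00239°.
Converting to metres (1° lat = 111100 m, cos φ = 0.920155): observed ΔN = -7.8 m, observed ΔE = 244.3 m.
Subtracting the expected shift leaves a residual of -7.8 − (-49.6) = 41.8 m north and 244.3 − (203.0) = 41.3 m east.
Residual distance = √(41.8² + 41.3²) = 58.8 m.

59 m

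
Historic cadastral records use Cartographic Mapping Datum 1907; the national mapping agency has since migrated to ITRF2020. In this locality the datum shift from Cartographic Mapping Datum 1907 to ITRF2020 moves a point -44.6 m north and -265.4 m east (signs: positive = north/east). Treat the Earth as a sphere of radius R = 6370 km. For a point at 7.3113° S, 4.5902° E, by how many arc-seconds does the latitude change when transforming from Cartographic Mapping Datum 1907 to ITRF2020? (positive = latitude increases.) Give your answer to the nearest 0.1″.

Δφ = -1.4″

On a sphere of radius R, 1 rad of latitude = R, so Δφ = ΔN / R = -44.6 / 6370000 = -7.0016e-06 rad = -1.444″.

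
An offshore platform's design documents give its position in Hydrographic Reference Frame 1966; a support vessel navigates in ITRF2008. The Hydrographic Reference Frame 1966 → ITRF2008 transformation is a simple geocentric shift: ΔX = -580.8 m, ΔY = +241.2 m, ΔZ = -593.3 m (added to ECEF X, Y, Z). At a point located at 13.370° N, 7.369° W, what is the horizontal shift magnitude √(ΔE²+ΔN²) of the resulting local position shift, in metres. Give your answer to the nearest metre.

467 m

The local east axis at (φ, λ) is (−sin λ, cos λ, 0), so ΔE = −sin(-7.369°)·(-580.8) + cos(-7.369°)·241.2 = 164.72 m.
The local north axis is (−sin φ cos λ, −sin φ sin λ, cos φ), giving ΔN = 133.194 + 7.154 − 577.220 = -436.87 m.
Horizontal magnitude = √(ΔE² + ΔN²) = √(164.72² + (-436.87)²) = 466.89 m.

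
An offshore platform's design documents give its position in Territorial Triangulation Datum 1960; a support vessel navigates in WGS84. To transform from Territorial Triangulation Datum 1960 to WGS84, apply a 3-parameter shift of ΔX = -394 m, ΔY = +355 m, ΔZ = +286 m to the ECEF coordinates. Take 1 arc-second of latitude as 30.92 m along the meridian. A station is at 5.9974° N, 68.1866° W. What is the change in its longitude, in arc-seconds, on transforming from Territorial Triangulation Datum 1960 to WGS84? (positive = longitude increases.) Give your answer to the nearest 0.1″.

sin φ = 0.104483, cos φ = 0.994527, sin λ = -0.928399, cos λ = 0.371585.
East component: ΔE = −sin λ·ΔX + cos λ·ΔY = −(-0.928399)(-394) + (0.371585)(355) = -233.88 m.
1° of latitude spans 3600 × 30.92 = 111312 m; at latitude φ, 1° of longitude spans that × cos φ = 110702.7 m, so Δλ = -233.88 / 110702.7 × 3600 = -7.606″.

Δλ = -7.6″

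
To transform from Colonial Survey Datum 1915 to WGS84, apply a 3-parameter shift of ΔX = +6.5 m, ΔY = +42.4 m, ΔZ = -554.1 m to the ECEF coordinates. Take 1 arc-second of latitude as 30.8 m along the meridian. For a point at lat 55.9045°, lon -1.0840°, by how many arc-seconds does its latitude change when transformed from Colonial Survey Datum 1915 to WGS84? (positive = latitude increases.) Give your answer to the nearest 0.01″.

sin φ = 0.828104, cos φ = 0.560574, sin λ = -0.018918, cos λ = 0.999821.
North component: ΔN = −sin φ cos λ·ΔX − sin φ sin λ·ΔY + cos φ·ΔZ = −(0.828104)(0.999821)(6.5) − (0.828104)(-0.018918)(42.4) + (0.560574)(-554.1) = -315.33 m.
1° of latitude spans 3600 × 30.80 = 110880 m, so Δφ = -315.33 / 110880 × 3600 = -10.238″.

Δφ = -10.24″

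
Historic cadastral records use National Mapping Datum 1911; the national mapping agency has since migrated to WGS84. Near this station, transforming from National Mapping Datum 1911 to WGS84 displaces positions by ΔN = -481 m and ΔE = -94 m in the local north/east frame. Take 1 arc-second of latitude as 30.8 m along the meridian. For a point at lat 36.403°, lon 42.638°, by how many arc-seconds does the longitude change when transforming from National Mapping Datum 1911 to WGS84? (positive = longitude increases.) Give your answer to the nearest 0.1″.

At latitude 36.403°, cos φ = 0.804863.
1″ of longitude at this latitude = 30.80 × cos φ = 24.7898 m, so Δλ = -94.0 / 24.7898 = -3.792″.

Δλ = -3.8″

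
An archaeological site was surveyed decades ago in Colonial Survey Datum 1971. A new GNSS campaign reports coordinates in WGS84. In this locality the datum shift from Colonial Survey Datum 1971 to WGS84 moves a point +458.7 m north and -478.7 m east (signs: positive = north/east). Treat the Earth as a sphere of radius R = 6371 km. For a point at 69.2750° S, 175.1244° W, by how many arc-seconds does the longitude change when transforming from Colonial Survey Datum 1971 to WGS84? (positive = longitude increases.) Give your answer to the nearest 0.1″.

Δλ = -43.8″

At latitude -69.2750°, cos φ = 0.353883.
One radian of longitude at latitude φ spans R cos φ, so Δλ = ΔE / (R cos φ) = -478.7 / (6371000 × 0.353883) = -2.1232e-04 rad = -43.795″.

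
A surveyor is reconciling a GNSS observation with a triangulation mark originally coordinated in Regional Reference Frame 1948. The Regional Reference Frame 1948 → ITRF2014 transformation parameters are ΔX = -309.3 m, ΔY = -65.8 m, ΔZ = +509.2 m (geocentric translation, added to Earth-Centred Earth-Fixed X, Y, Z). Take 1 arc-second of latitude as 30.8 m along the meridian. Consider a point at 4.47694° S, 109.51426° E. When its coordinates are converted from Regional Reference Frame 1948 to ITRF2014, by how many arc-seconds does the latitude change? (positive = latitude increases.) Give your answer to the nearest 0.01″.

Δφ = 16.59″

sin φ = -0.078058, cos φ = 0.996949, sin λ = 0.942558, cos λ = -0.334041.
North component: ΔN = −sin φ cos λ·ΔX − sin φ sin λ·ΔY + cos φ·ΔZ = −(-0.078058)(-0.334041)(-309.3) − (-0.078058)(0.942558)(-65.8) + (0.996949)(509.2) = 510.87 m.
1° of latitude spans 3600 × 30.80 = 110880 m, so Δφ = 510.87 / 110880 × 3600 = 16.587″.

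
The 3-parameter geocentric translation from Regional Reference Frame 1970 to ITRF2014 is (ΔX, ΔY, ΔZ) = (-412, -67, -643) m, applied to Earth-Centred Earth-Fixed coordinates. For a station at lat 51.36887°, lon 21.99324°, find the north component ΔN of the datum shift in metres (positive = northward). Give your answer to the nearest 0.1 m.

ΔN = -83.4 m

At φ = 51.36887°, λ = 21.99324°: sin φ = 0.781181, cos φ = 0.624304, sin λ = 0.374497, cos λ = 0.927228.
ΔN = −sin φ cos λ·ΔX − sin φ sin λ·ΔY + cos φ·ΔZ = −(0.781181)(0.927228)(-412) − (0.781181)(0.374497)(-67) + (0.624304)(-643) = -83.40 m.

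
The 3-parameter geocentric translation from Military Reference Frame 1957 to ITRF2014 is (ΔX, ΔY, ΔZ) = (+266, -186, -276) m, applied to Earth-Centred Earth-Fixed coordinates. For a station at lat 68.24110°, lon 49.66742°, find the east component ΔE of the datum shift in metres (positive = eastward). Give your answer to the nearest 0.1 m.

At φ = 68.24110°, λ = 49.66742°: sin φ = 0.928752, cos φ = 0.370702, sin λ = 0.762300, cos λ = 0.647223.
ΔE = −sin λ·ΔX + cos λ·ΔY = −(0.762300)·(266) + (0.647223)·(-186) = -323.16 m.

ΔE = -323.2 m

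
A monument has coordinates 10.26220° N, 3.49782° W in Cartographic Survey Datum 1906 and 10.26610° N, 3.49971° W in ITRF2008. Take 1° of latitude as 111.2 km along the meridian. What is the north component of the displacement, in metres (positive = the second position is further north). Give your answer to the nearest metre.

Δφ = 10.26610° − 10.26220° = +0.00390°; Δλ = -3.49971° − -3.49782° = -0.00189°.
ΔN = Δφ × 111200 = 433.7 m; ΔE = Δλ × 111200 × cos(10.26220°) = -0.00189 × 111200 × 0.984003 = -206.8 m.

ΔN = 434 m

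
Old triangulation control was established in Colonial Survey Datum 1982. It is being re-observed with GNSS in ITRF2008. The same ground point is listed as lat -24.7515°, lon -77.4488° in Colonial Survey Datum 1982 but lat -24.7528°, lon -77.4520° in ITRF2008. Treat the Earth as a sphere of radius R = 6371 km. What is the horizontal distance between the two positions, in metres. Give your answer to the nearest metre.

Δφ = -24.7528° − -24.7515° = -0.0013°; Δλ = -77.4520° − -77.4488° = -0.0032°.
1° along a meridian = πR/180 = 111195 m.
ΔN = Δφ × 111195 = -144.6 m; ΔE = Δλ × 111195 × cos(-24.7515°) = -0.0032 × 111195 × 0.908132 = -323.1 m.
Distance = √(ΔE² + ΔN²) = √((-323.1)² + (-144.6)²) = 354.0 m.

354 m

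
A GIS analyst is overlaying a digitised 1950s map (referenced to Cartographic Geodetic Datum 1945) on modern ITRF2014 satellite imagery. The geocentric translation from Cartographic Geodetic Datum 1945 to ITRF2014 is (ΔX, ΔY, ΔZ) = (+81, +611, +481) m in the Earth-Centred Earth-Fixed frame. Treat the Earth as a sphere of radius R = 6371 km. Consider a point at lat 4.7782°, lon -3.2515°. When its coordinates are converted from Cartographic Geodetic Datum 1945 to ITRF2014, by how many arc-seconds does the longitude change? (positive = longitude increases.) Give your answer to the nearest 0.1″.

sin φ = 0.083299, cos φ = 0.996525, sin λ = -0.056719, cos λ = 0.998390.
East component: ΔE = −sin λ·ΔX + cos λ·ΔY = −(-0.056719)(81) + (0.998390)(611) = 614.61 m.
1° of latitude spans πR/180 = 111195 m; at latitude φ, 1° of longitude spans that × cos φ = 110808.5 m, so Δλ = 614.61 / 110808.5 × 3600 = 19.968″.

Δλ = 20.0″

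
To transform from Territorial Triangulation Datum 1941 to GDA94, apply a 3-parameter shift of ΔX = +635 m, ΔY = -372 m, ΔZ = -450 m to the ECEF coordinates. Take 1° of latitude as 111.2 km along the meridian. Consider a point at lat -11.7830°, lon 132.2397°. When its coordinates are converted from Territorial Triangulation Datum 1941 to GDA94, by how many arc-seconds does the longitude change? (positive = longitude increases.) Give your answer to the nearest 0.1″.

sin φ = -0.204206, cos φ = 0.978928, sin λ = 0.740339, cos λ = -0.672234.
East component: ΔE = −sin λ·ΔX + cos λ·ΔY = −(0.740339)(635) + (-0.672234)(-372) = -220.04 m.
1° of latitude spans 111200 m; at latitude φ, 1° of longitude spans that × cos φ = 108856.8 m, so Δλ = -220.04 / 108856.8 × 3600 = -7.277″.

Δλ = -7.3″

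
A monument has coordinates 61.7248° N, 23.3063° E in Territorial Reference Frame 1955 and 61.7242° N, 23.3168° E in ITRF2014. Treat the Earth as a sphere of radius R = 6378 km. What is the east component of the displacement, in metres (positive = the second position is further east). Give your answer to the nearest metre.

Δφ = 61.7242° − 61.7248° = -0.0006°; Δλ = 23.3168° − 23.3063° = +0.0105°.
1° along a meridian = πR/180 = 111317 m.
ΔN = Δφ × 111317 = -66.8 m; ΔE = Δλ × 111317 × cos(61.7248°) = +0.0105 × 111317 × 0.473707 = 553.7 m.

ΔE = 554 m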